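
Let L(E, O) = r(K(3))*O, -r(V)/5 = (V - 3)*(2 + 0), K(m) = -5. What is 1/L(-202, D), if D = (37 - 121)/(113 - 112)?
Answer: -1/6720 ≈ -0.00014881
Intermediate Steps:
r(V) = 30 - 10*V (r(V) = -5*(V - 3)*(2 + 0) = -5*(-3 + V)*2 = -5*(-6 + 2*V) = 30 - 10*V)
D = -84 (D = -84/1 = -84*1 = -84)
L(E, O) = 80*O (L(E, O) = (30 - 10*(-5))*O = (30 + 50)*O = 80*O)
1/L(-202, D) = 1/(80*(-84)) = 1/(-6720) = -1/6720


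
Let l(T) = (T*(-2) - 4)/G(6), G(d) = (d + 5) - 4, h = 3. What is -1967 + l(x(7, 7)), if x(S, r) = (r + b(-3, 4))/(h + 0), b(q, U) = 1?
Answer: -5905/3 ≈ -1968.3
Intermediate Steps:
G(d) = 1 + d (G(d) = (5 + d) - 4 = 1 + d)
x(S, r) = ⅓ + r/3 (x(S, r) = (r + 1)/(3 + 0) = (1 + r)/3 = (1 + r)*(⅓) = ⅓ + r/3)
l(T) = -4/7 - 2*T/7 (l(T) = (T*(-2) - 4)/(1 + 6) = (-2*T - 4)/7 = (-4 - 2*T)*(⅐) = -4/7 - 2*T/7)
-1967 + l(x(7, 7)) = -1967 + (-4/7 - 2*(⅓ + (⅓)*7)/7) = -1967 + (-4/7 - 2*(⅓ + 7/3)/7) = -1967 + (-4/7 - 2/7*8/3) = -1967 + (-4/7 - 16/21) = -1967 - 4/3 = -5905/3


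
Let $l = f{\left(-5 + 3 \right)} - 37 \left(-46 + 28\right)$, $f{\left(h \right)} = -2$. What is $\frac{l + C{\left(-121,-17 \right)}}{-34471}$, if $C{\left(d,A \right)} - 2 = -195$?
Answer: $- \frac{471}{34471} \approx -0.013664$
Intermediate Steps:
$C{\left(d,A \right)} = -193$ ($C{\left(d,A \right)} = 2 - 195 = -193$)
$l = 664$ ($l = -2 - 37 \left(-46 + 28\right) = -2 - -666 = -2 + 666 = 664$)
$\frac{l + C{\left(-121,-17 \right)}}{-34471} = \frac{664 - 193}{-34471} = 471 \left(- \frac{1}{34471}\right) = - \frac{471}{34471}$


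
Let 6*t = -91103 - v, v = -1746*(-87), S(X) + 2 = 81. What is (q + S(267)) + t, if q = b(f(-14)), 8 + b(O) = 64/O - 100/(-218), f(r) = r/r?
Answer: -26398955/654 ≈ -40365.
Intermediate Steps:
S(X) = 79 (S(X) = -2 + 81 = 79)
f(r) = 1
b(O) = -822/109 + 64/O (b(O) = -8 + (64/O - 100/(-218)) = -8 + (64/O - 100*(-1/218)) = -8 + (64/O + 50/109) = -8 + (50/109 + 64/O) = -822/109 + 64/O)
v = 151902
q = 6154/109 (q = -822/109 + 64/1 = -822/109 + 64*1 = -822/109 + 64 = 6154/109 ≈ 56.459)
t = -243005/6 (t = (-91103 - 1*151902)/6 = (-91103 - 151902)/6 = (⅙)*(-243005) = -243005/6 ≈ -40501.)
(q + S(267)) + t = (6154/109 + 79) - 243005/6 = 14765/109 - 243005/6 = -26398955/654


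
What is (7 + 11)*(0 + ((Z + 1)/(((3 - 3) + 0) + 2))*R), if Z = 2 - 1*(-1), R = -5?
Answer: -180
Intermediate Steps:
Z = 3 (Z = 2 + 1 = 3)
(7 + 11)*(0 + ((Z + 1)/(((3 - 3) + 0) + 2))*R) = (7 + 11)*(0 + ((3 + 1)/(((3 - 3) + 0) + 2))*(-5)) = 18*(0 + (4/((0 + 0) + 2))*(-5)) = 18*(0 + (4/(0 + 2))*(-5)) = 18*(0 + (4/2)*(-5)) = 18*(0 + (4*(1/2))*(-5)) = 18*(0 + 2*(-5)) = 18*(0 - 10) = 18*(-10) = -180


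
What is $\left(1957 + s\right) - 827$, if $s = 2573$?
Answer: $3703$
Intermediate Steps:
$\left(1957 + s\right) - 827 = \left(1957 + 2573\right) - 827 = 4530 - 827 = 3703$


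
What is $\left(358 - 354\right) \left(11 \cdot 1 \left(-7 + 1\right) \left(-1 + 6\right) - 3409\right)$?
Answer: $-14956$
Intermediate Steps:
$\left(358 - 354\right) \left(11 \cdot 1 \left(-7 + 1\right) \left(-1 + 6\right) - 3409\right) = 4 \left(11 \left(\left(-6\right) 5\right) - 3409\right) = 4 \left(11 \left(-30\right) - 3409\right) = 4 \left(-330 - 3409\right) = 4 \left(-3739\right) = -14956$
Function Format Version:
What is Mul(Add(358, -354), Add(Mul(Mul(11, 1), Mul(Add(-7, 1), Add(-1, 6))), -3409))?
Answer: -14956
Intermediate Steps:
Mul(Add(358, -354), Add(Mul(Mul(11, 1), Mul(Add(-7, 1), Add(-1, 6))), -3409)) = Mul(4, Add(Mul(11, Mul(-6, 5)), -3409)) = Mul(4, Add(Mul(11, -30), -3409)) = Mul(4, Add(-330, -3409)) = Mul(4, -3739) = -14956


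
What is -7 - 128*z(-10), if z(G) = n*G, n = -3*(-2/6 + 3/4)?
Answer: -1607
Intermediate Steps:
n = -5/4 (n = -3*(-2*1/6 + 3*(1/4)) = -3*(-1/3 + 3/4) = -3*5/12 = -5/4 ≈ -1.2500)
z(G) = -5*G/4
-7 - 128*z(-10) = -7 - (-160)*(-10) = -7 - 128*25/2 = -7 - 1600 = -1607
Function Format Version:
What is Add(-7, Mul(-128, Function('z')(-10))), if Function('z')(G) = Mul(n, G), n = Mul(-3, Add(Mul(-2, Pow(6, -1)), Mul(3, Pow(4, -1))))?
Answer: -1607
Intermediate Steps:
n = Rational(-5, 4) (n = Mul(-3, Add(Mul(-2, Rational(1, 6)), Mul(3, Rational(1, 4)))) = Mul(-3, Add(Rational(-1, 3), Rational(3, 4))) = Mul(-3, Rational(5, 12)) = Rational(-5, 4) ≈ -1.2500)
Function('z')(G) = Mul(Rational(-5, 4), G)
Add(-7, Mul(-128, Function('z')(-10))) = Add(-7, Mul(-128, Mul(Rational(-5, 4), -10))) = Add(-7, Mul(-128, Rational(25, 2))) = Add(-7, -1600) = -1607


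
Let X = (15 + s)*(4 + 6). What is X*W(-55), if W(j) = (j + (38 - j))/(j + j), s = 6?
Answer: -798/11 ≈ -72.545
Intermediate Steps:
W(j) = 19/j (W(j) = 38/((2*j)) = 38*(1/(2*j)) = 19/j)
X = 210 (X = (15 + 6)*(4 + 6) = 21*10 = 210)
X*W(-55) = 210*(19/(-55)) = 210*(19*(-1/55)) = 210*(-19/55) = -798/11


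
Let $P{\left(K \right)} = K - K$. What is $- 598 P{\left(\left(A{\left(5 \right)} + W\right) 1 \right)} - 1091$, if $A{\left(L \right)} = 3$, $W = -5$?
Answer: $-1091$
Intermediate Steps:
$P{\left(K \right)} = 0$
$- 598 P{\left(\left(A{\left(5 \right)} + W\right) 1 \right)} - 1091 = \left(-598\right) 0 - 1091 = 0 - 1091 = -1091$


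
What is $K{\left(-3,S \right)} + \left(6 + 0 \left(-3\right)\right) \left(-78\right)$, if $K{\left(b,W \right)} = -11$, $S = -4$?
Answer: $-479$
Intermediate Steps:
$K{\left(-3,S \right)} + \left(6 + 0 \left(-3\right)\right) \left(-78\right) = -11 + \left(6 + 0 \left(-3\right)\right) \left(-78\right) = -11 + \left(6 + 0\right) \left(-78\right) = -11 + 6 \left(-78\right) = -11 - 468 = -479$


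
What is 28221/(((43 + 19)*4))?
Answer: 28221/248 ≈ 113.79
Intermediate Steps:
28221/(((43 + 19)*4)) = 28221/((62*4)) = 28221/248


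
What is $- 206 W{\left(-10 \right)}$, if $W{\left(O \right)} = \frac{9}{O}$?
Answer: $\frac{927}{5} \approx 185.4$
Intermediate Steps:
$- 206 W{\left(-10 \right)} = - 206 \frac{9}{-10} = - 206 \cdot 9 \left(- \frac{1}{10}\right) = \left(-206\right) \left(- \frac{9}{10}\right) = \frac{927}{5}$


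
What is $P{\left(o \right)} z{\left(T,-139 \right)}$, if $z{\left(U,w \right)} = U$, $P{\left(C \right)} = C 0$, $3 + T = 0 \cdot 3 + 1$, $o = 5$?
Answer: $0$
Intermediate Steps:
$T = -2$ ($T = -3 + \left(0 \cdot 3 + 1\right) = -3 + \left(0 + 1\right) = -3 + 1 = -2$)
$P{\left(C \right)} = 0$
$P{\left(o \right)} z{\left(T,-139 \right)} = 0 \left(-2\right) = 0$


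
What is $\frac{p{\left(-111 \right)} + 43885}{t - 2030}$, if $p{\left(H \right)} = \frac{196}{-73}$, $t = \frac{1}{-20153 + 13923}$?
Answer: $- \frac{19957238070}{923223773} \approx -21.617$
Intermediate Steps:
$t = - \frac{1}{6230}$ ($t = \frac{1}{-6230} = - \frac{1}{6230} \approx -0.00016051$)
$p{\left(H \right)} = - \frac{196}{73}$ ($p{\left(H \right)} = 196 \left(- \frac{1}{73}\right) = - \frac{196}{73}$)
$\frac{p{\left(-111 \right)} + 43885}{t - 2030} = \frac{- \frac{196}{73} + 43885}{- \frac{1}{6230} - 2030} = \frac{3203409}{73 \left(- \frac{12646901}{6230}\right)} = \frac{3203409}{73} \left(- \frac{6230}{12646901}\right) = - \frac{19957238070}{923223773}$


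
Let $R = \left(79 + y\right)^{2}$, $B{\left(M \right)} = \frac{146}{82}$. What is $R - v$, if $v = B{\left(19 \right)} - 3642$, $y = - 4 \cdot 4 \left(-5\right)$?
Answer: $\frac{1185770}{41} \approx 28921.0$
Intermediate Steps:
$B{\left(M \right)} = \frac{73}{41}$ ($B{\left(M \right)} = 146 \cdot \frac{1}{82} = \frac{73}{41}$)
$y = 80$ ($y = - 16 \left(-5\right) = \left(-1\right) \left(-80\right) = 80$)
$v = - \frac{149249}{41}$ ($v = \frac{73}{41} - 3642 = - \frac{149249}{41} \approx -3640.2$)
$R = 25281$ ($R = \left(79 + 80\right)^{2} = 159^{2} = 25281$)
$R - v = 25281 - - \frac{149249}{41} = 25281 + \frac{149249}{41} = \frac{1185770}{41}$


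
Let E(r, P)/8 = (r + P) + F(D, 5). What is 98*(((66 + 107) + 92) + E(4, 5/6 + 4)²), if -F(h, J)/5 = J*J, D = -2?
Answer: 761982242/9 ≈ 8.4665e+7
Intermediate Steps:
F(h, J) = -5*J² (F(h, J) = -5*J*J = -5*J²)
E(r, P) = -1000 + 8*P + 8*r (E(r, P) = 8*((r + P) - 5*5²) = 8*((P + r) - 5*25) = 8*((P + r) - 125) = 8*(-125 + P + r) = -1000 + 8*P + 8*r)
98*(((66 + 107) + 92) + E(4, 5/6 + 4)²) = 98*(((66 + 107) + 92) + (-1000 + 8*(5/6 + 4) + 8*4)²) = 98*((173 + 92) + (-1000 + 8*((⅙)*5 + 4) + 32)²) = 98*(265 + (-1000 + 8*(⅚ + 4) + 32)²) = 98*(265 + (-1000 + 8*(29/6) + 32)²) = 98*(265 + (-1000 + 116/3 + 32)²) = 98*(265 + (-2788/3)²) = 98*(265 + 7772944/9) = 98*(7775329/9) = 761982242/9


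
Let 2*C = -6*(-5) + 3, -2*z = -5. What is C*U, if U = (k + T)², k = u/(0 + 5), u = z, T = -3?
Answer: 825/8 ≈ 103.13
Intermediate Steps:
z = 5/2 (z = -½*(-5) = 5/2 ≈ 2.5000)
u = 5/2 ≈ 2.5000
k = ½ (k = 5/(2*(0 + 5)) = (5/2)/5 = (5/2)*(⅕) = ½ ≈ 0.50000)
C = 33/2 (C = (-6*(-5) + 3)/2 = (30 + 3)/2 = (½)*33 = 33/2 ≈ 16.500)
U = 25/4 (U = (½ - 3)² = (-5/2)² = 25/4 ≈ 6.2500)
C*U = (33/2)*(25/4) = 825/8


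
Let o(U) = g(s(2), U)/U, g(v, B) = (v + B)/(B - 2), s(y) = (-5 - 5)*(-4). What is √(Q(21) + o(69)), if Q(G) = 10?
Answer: √214225197/4623 ≈ 3.1660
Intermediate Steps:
s(y) = 40 (s(y) = -10*(-4) = 40)
g(v, B) = (B + v)/(-2 + B)
o(U) = (40 + U)/(U*(-2 + U)) (o(U) = ((U + 40)/(-2 + U))/U = ((40 + U)/(-2 + U))/U = (40 + U)/(U*(-2 + U)))
√(Q(21) + o(69)) = √(10 + (40 + 69)/(69*(-2 + 69))) = √(10 + (1/69)*109/67) = √(10 + (1/69)*(1/67)*109) = √(10 + 109/4623) = √(46339/4623) = √214225197/4623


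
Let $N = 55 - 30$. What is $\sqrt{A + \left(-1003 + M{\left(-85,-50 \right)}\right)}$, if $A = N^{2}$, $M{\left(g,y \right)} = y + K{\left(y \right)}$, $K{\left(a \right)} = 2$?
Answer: $i \sqrt{426} \approx 20.64 i$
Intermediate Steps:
$M{\left(g,y \right)} = 2 + y$ ($M{\left(g,y \right)} = y + 2 = 2 + y$)
$N = 25$ ($N = 55 - 30 = 25$)
$A = 625$ ($A = 25^{2} = 625$)
$\sqrt{A + \left(-1003 + M{\left(-85,-50 \right)}\right)} = \sqrt{625 + \left(-1003 + \left(2 - 50\right)\right)} = \sqrt{625 - 1051} = \sqrt{-426} = i \sqrt{426}$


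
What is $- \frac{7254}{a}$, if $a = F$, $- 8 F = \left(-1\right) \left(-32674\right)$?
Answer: $\frac{936}{527} \approx 1.7761$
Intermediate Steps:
$F = - \frac{16337}{4}$ ($F = - \frac{\left(-1\right) \left(-32674\right)}{8} = \left(- \frac{1}{8}\right) 32674 = - \frac{16337}{4} \approx -4084.3$)
$a = - \frac{16337}{4} \approx -4084.3$
$- \frac{7254}{a} = - \frac{7254}{- \frac{16337}{4}} = \left(-7254\right) \left(- \frac{4}{16337}\right) = \frac{936}{527}$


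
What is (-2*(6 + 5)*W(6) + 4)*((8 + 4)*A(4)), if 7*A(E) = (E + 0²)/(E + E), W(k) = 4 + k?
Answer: -1296/7 ≈ -185.14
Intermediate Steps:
A(E) = 1/14 (A(E) = ((E + 0²)/(E + E))/7 = ((E + 0)/((2*E)))/7 = (E*(1/(2*E)))/7 = (⅐)*(½) = 1/14)
(-2*(6 + 5)*W(6) + 4)*((8 + 4)*A(4)) = (-2*(6 + 5)*(4 + 6) + 4)*((8 + 4)*(1/14)) = (-22*10 + 4)*(12*(1/14)) = (-2*110 + 4)*(6/7) = (-220 + 4)*(6/7) = -216*6/7 = -1296/7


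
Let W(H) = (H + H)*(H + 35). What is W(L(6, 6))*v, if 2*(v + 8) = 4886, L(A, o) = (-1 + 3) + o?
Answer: 1675280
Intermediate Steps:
L(A, o) = 2 + o
v = 2435 (v = -8 + (½)*4886 = -8 + 2443 = 2435)
W(H) = 2*H*(35 + H) (W(H) = (2*H)*(35 + H) = 2*H*(35 + H))
W(L(6, 6))*v = (2*(2 + 6)*(35 + (2 + 6)))*2435 = (2*8*(35 + 8))*2435 = (2*8*43)*2435 = 688*2435 = 1675280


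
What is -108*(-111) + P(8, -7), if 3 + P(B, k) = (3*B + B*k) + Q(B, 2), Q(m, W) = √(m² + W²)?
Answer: 11953 + 2*√17 ≈ 11961.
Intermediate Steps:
Q(m, W) = √(W² + m²)
P(B, k) = -3 + √(4 + B²) + 3*B + B*k (P(B, k) = -3 + ((3*B + B*k) + √(2² + B²)) = -3 + ((3*B + B*k) + √(4 + B²)) = -3 + (√(4 + B²) + 3*B + B*k) = -3 + √(4 + B²) + 3*B + B*k)
-108*(-111) + P(8, -7) = -108*(-111) + (-3 + √(4 + 8²) + 3*8 + 8*(-7)) = 11988 + (-3 + √(4 + 64) + 24 - 56) = 11988 + (-3 + √68 + 24 - 56) = 11988 + (-3 + 2*√17 + 24 - 56) = 11988 + (-35 + 2*√17) = 11953 + 2*√17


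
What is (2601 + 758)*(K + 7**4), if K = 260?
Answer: 8938299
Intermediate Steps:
(2601 + 758)*(K + 7**4) = (2601 + 758)*(260 + 7**4) = 3359*(260 + 2401) = 3359*2661 = 8938299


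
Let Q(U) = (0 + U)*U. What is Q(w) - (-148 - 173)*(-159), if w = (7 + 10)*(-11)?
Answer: -16070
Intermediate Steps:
w = -187 (w = 17*(-11) = -187)
Q(U) = U² (Q(U) = U*U = U²)
Q(w) - (-148 - 173)*(-159) = (-187)² - (-148 - 173)*(-159) = 34969 - (-321)*(-159) = 34969 - 1*51039 = 34969 - 51039 = -16070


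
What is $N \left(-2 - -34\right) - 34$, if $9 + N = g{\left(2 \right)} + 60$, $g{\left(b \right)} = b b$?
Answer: $1726$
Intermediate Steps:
$g{\left(b \right)} = b^{2}$
$N = 55$ ($N = -9 + \left(2^{2} + 60\right) = -9 + \left(4 + 60\right) = -9 + 64 = 55$)
$N \left(-2 - -34\right) - 34 = 55 \left(-2 - -34\right) - 34 = 55 \left(-2 + 34\right) - 34 = 55 \cdot 32 - 34 = 1760 - 34 = 1726$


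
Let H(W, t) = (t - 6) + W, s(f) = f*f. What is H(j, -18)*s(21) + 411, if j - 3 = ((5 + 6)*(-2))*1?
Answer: -18552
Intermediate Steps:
s(f) = f²
j = -19 (j = 3 + ((5 + 6)*(-2))*1 = 3 + (11*(-2))*1 = 3 - 22*1 = 3 - 22 = -19)
H(W, t) = -6 + W + t (H(W, t) = (-6 + t) + W = -6 + W + t)
H(j, -18)*s(21) + 411 = (-6 - 19 - 18)*21² + 411 = -43*441 + 411 = -18963 + 411 = -18552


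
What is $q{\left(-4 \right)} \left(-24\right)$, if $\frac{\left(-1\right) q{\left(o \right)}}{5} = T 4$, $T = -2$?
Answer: $-960$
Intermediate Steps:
$q{\left(o \right)} = 40$ ($q{\left(o \right)} = - 5 \left(\left(-2\right) 4\right) = \left(-5\right) \left(-8\right) = 40$)
$q{\left(-4 \right)} \left(-24\right) = 40 \left(-24\right) = -960$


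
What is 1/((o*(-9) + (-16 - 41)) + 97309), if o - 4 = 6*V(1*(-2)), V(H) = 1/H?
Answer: 1/97243 ≈ 1.0284e-5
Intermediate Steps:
o = 1 (o = 4 + 6/((1*(-2))) = 4 + 6/(-2) = 4 + 6*(-½) = 4 - 3 = 1)
1/((o*(-9) + (-16 - 41)) + 97309) = 1/((1*(-9) + (-16 - 41)) + 97309) = 1/((-9 - 57) + 97309) = 1/(-66 + 97309) = 1/97243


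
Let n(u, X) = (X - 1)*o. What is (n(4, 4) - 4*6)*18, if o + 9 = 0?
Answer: -918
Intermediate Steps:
o = -9 (o = -9 + 0 = -9)
n(u, X) = 9 - 9*X (n(u, X) = (X - 1)*(-9) = (-1 + X)*(-9) = 9 - 9*X)
(n(4, 4) - 4*6)*18 = ((9 - 9*4) - 4*6)*18 = ((9 - 36) - 24)*18 = (-27 - 24)*18 = -51*18 = -918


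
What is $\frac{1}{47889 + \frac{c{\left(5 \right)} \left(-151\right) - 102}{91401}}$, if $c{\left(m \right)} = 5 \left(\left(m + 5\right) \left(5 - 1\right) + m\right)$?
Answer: $\frac{30467}{1459022804} \approx 2.0882 \cdot 10^{-5}$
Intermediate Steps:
$c{\left(m \right)} = 100 + 25 m$ ($c{\left(m \right)} = 5 \left(\left(5 + m\right) 4 + m\right) = 5 \left(\left(20 + 4 m\right) + m\right) = 5 \left(20 + 5 m\right) = 100 + 25 m$)
$\frac{1}{47889 + \frac{c{\left(5 \right)} \left(-151\right) - 102}{91401}} = \frac{1}{47889 + \frac{\left(100 + 25 \cdot 5\right) \left(-151\right) - 102}{91401}} = \frac{1}{47889 + \left(\left(100 + 125\right) \left(-151\right) - 102\right) \frac{1}{91401}} = \frac{1}{47889 + \left(225 \left(-151\right) - 102\right) \frac{1}{91401}} = \frac{1}{47889 + \left(-33975 - 102\right) \frac{1}{91401}} = \frac{1}{47889 - \frac{11359}{30467}} = \frac{1}{\frac{1459022804}{30467}} = \frac{30467}{1459022804}$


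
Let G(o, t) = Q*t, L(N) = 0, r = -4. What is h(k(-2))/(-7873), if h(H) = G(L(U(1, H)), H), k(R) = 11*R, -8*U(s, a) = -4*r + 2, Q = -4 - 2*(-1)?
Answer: -44/7873 ≈ -0.0055887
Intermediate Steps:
Q = -2 (Q = -4 + 2 = -2)
U(s, a) = -9/4 (U(s, a) = -(-4*(-4) + 2)/8 = -(16 + 2)/8 = -1/8*18 = -9/4)
G(o, t) = -2*t
h(H) = -2*H
h(k(-2))/(-7873) = -22*(-2)/(-7873) = -2*(-22)*(-1/7873) = 44*(-1/7873) = -44/7873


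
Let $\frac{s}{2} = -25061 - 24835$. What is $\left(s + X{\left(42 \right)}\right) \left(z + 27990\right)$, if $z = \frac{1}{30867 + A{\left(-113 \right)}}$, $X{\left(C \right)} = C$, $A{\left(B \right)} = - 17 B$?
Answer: $- \frac{6538869862125}{2342} \approx -2.792 \cdot 10^{9}$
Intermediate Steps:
$s = -99792$ ($s = 2 \left(-25061 - 24835\right) = 2 \left(-49896\right) = -99792$)
$z = \frac{1}{32788}$ ($z = \frac{1}{30867 - -1921} = \frac{1}{30867 + 1921} = \frac{1}{32788} \approx 3.0499 \cdot 10^{-5}$)
$\left(s + X{\left(42 \right)}\right) \left(z + 27990\right) = \left(-99792 + 42\right) \left(\frac{1}{32788} + 27990\right) = \left(-99750\right) \frac{917736121}{32788} = - \frac{6538869862125}{2342}$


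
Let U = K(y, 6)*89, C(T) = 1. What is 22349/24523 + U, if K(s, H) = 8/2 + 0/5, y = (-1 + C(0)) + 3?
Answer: 8752537/24523 ≈ 356.91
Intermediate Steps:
y = 3 (y = (-1 + 1) + 3 = 0 + 3 = 3)
K(s, H) = 4 (K(s, H) = 8*(1/2) + 0*(1/5) = 4 + 0 = 4)
U = 356 (U = 4*89 = 356)
22349/24523 + U = 22349/24523 + 356 = 8752537/24523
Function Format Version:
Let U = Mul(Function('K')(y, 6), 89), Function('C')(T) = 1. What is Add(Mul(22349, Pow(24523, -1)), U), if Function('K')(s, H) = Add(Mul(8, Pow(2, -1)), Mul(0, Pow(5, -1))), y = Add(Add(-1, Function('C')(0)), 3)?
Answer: Rational(8752537, 24523) ≈ 356.91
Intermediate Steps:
y = 3 (y = Add(Add(-1, 1), 3) = Add(0, 3) = 3)
Function('K')(s, H) = 4 (Function('K')(s, H) = Add(Mul(8, Rational(1, 2)), Mul(0, Rational(1, 5))) = Add(4, 0) = 4)
U = 356 (U = Mul(4, 89) = 356)
Add(Mul(22349, Pow(24523, -1)), U) = Add(Mul(22349, Pow(24523, -1)), 356) = Add(Mul(22349, Rational(1, 24523)), 356) = Add(Rational(22349, 24523), 356) = Rational(8752537, 24523)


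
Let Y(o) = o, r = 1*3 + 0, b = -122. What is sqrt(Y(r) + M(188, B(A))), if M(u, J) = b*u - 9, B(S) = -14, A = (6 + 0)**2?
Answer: I*sqrt(22942) ≈ 151.47*I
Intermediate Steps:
A = 36 (A = 6**2 = 36)
r = 3 (r = 3 + 0 = 3)
M(u, J) = -9 - 122*u (M(u, J) = -122*u - 9 = -9 - 122*u)
sqrt(Y(r) + M(188, B(A))) = sqrt(3 + (-9 - 122*188)) = sqrt(3 + (-9 - 22936)) = sqrt(3 - 22945) = sqrt(-22942) = I*sqrt(22942)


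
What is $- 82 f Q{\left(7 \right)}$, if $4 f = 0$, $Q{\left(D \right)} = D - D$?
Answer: $0$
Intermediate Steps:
$Q{\left(D \right)} = 0$
$f = 0$ ($f = \frac{1}{4} \cdot 0 = 0$)
$- 82 f Q{\left(7 \right)} = \left(-82\right) 0 \cdot 0 = 0 \cdot 0 = 0$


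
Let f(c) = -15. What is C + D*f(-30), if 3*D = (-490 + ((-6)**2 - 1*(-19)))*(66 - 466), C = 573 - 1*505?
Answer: -869932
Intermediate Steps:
C = 68 (C = 573 - 505 = 68)
D = 58000 (D = ((-490 + ((-6)**2 - 1*(-19)))*(66 - 466))/3 = ((-490 + (36 + 19))*(-400))/3 = ((-490 + 55)*(-400))/3 = (-435*(-400))/3 = (1/3)*174000 = 58000)
C + D*f(-30) = 68 + 58000*(-15) = 68 - 870000 = -869932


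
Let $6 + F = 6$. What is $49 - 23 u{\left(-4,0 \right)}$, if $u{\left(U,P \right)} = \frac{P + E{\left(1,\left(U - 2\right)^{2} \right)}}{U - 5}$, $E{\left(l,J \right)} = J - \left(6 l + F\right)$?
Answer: $\frac{377}{3} \approx 125.67$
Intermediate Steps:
$F = 0$ ($F = -6 + 6 = 0$)
$E{\left(l,J \right)} = J - 6 l$ ($E{\left(l,J \right)} = J - \left(6 l + 0\right) = J - 6 l$)
$u{\left(U,P \right)} = \frac{-6 + P + \left(-2 + U\right)^{2}}{-5 + U}$ ($u{\left(U,P \right)} = \frac{P + \left(\left(U - 2\right)^{2} - 6\right)}{U - 5} = \frac{P + \left(\left(-2 + U\right)^{2} - 6\right)}{-5 + U} = \frac{P + \left(-6 + \left(-2 + U\right)^{2}\right)}{-5 + U} = \frac{-6 + P + \left(-2 + U\right)^{2}}{-5 + U}$)
$49 - 23 u{\left(-4,0 \right)} = 49 - 23 \frac{-6 + 0 + \left(-2 - 4\right)^{2}}{-5 - 4} = 49 - 23 \frac{-6 + 0 + \left(-6\right)^{2}}{-9} = 49 - 23 \left(- \frac{-6 + 0 + 36}{9}\right) = 49 - 23 \left(\left(- \frac{1}{9}\right) 30\right) = 49 - - \frac{230}{3} = 49 + \frac{230}{3} = \frac{377}{3}$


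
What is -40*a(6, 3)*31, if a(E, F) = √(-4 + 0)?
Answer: -2480*I ≈ -2480.0*I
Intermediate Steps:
a(E, F) = 2*I (a(E, F) = √(-4) = 2*I)
-40*a(6, 3)*31 = -80*I*31 = -2480*I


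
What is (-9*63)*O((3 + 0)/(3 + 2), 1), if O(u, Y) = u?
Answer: -1701/5 ≈ -340.20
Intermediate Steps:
(-9*63)*O((3 + 0)/(3 + 2), 1) = (-9*63)*((3 + 0)/(3 + 2)) = -1701/5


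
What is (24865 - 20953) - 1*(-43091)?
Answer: 47003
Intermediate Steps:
(24865 - 20953) - 1*(-43091) = 3912 + 43091 = 47003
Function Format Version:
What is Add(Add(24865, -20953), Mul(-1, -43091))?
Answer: 47003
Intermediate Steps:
Add(Add(24865, -20953), Mul(-1, -43091)) = Add(3912, 43091) = 47003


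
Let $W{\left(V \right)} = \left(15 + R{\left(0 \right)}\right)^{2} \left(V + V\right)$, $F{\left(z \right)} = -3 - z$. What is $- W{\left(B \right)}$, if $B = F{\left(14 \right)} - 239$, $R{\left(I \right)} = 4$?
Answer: $184832$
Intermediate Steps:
$B = -256$ ($B = \left(-3 - 14\right) - 239 = -17 - 239 = -256$)
$W{\left(V \right)} = 722 V$ ($W{\left(V \right)} = \left(15 + 4\right)^{2} \left(V + V\right) = 19^{2} \cdot 2 V = 361 \cdot 2 V = 722 V$)
$- W{\left(B \right)} = - 722 \left(-256\right) = \left(-1\right) \left(-184832\right) = 184832$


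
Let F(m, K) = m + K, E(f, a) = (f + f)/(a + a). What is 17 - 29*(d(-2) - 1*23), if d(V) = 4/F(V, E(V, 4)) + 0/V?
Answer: 3652/5 ≈ 730.40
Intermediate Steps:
E(f, a) = f/a (E(f, a) = (2*f)/((2*a)) = (2*f)*(1/(2*a)) = f/a)
F(m, K) = K + m
d(V) = 16/(5*V) (d(V) = 4/(V/4 + V) + 0/V = 4/(V*(¼) + V) + 0 = 4/(V/4 + V) + 0 = 4/((5*V/4)) + 0 = 4*(4/(5*V)) + 0 = 16/(5*V) + 0 = 16/(5*V))
17 - 29*(d(-2) - 1*23) = 17 - 29*((16/5)/(-2) - 1*23) = 17 - 29*((16/5)*(-½) - 23) = 17 - 29*(-8/5 - 23) = 17 - 29*(-123/5) = 17 + 3567/5 = 3652/5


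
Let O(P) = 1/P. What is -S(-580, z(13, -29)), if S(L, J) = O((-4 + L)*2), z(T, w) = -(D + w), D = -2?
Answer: 1/1168 ≈ 0.00085616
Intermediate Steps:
z(T, w) = 2 - w (z(T, w) = -(-2 + w) = 2 - w)
S(L, J) = 1/(-8 + 2*L) (S(L, J) = 1/((-4 + L)*2) = 1/(-8 + 2*L))
-S(-580, z(13, -29)) = -1/(2*(-4 - 580)) = -1/(2*(-584)) = -(-1)/(2*584) = -1*(-1/1168) = 1/1168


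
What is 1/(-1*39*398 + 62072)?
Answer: 1/46550 ≈ 2.1482e-5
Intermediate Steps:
1/(-1*39*398 + 62072) = 1/(-39*398 + 62072) = 1/(-15522 + 62072) = 1/46550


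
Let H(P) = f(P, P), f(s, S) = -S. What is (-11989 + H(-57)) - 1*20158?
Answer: -32090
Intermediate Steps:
H(P) = -P
(-11989 + H(-57)) - 1*20158 = (-11989 - 1*(-57)) - 1*20158 = (-11989 + 57) - 20158 = -11932 - 20158 = -32090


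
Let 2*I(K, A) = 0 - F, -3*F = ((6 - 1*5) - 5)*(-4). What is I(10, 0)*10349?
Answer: 82792/3 ≈ 27597.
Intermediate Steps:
F = -16/3 (F = -((6 - 1*5) - 5)*(-4)/3 = -((6 - 5) - 5)*(-4)/3 = -(1 - 5)*(-4)/3 = -(-4)*(-4)/3 = -⅓*16 = -16/3 ≈ -5.3333)
I(K, A) = 8/3 (I(K, A) = (0 - 1*(-16/3))/2 = (0 + 16/3)/2 = (½)*(16/3) = 8/3)
I(10, 0)*10349 = (8/3)*10349 = 82792/3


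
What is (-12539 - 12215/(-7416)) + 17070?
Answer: 33614111/7416 ≈ 4532.6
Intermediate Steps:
(-12539 - 12215/(-7416)) + 17070 = (-12539 - 12215*(-1/7416)) + 17070 = (-12539 + 12215/7416) + 17070 = -92977009/7416 + 17070 = 33614111/7416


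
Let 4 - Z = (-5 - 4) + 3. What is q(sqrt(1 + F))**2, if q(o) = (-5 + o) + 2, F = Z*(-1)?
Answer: -18*I ≈ -18.0*I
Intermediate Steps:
Z = 10 (Z = 4 - ((-5 - 4) + 3) = 4 - (-9 + 3) = 4 - 1*(-6) = 4 + 6 = 10)
F = -10 (F = 10*(-1) = -10)
q(o) = -3 + o
q(sqrt(1 + F))**2 = (-3 + sqrt(1 - 10))**2 = (-3 + sqrt(-9))**2 = (-3 + 3*I)**2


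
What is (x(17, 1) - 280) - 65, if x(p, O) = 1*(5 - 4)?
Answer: -344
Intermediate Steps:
x(p, O) = 1 (x(p, O) = 1*1 = 1)
(x(17, 1) - 280) - 65 = (1 - 280) - 65 = -279 - 65 = -344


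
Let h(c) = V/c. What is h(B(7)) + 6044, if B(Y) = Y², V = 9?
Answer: 296165/49 ≈ 6044.2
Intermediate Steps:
h(c) = 9/c
h(B(7)) + 6044 = 9/(7²) + 6044 = 9/49 + 6044 = 296165/49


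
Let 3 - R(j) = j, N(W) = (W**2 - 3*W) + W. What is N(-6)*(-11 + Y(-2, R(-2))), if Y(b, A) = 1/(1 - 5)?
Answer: -540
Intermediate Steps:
N(W) = W**2 - 2*W
R(j) = 3 - j
Y(b, A) = -1/4 (Y(b, A) = 1/(-4) = -1/4)
N(-6)*(-11 + Y(-2, R(-2))) = (-6*(-2 - 6))*(-11 - 1/4) = -6*(-8)*(-45/4) = 48*(-45/4) = -540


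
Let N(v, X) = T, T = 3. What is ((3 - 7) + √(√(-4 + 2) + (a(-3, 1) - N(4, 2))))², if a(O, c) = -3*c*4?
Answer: (4 - √(-15 + I*√2))² ≈ -0.459 - 29.604*I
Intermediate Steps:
N(v, X) = 3
a(O, c) = -12*c
((3 - 7) + √(√(-4 + 2) + (a(-3, 1) - N(4, 2))))² = ((3 - 7) + √(√(-4 + 2) + (-12*1 - 1*3)))² = (-4 + √(√(-2) + (-12 - 3)))² = (-4 + √(I*√2 - 15))² = (-4 + √(-15 + I*√2))²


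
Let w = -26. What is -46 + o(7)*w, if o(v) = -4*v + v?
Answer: 500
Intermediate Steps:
o(v) = -3*v
-46 + o(7)*w = -46 - 3*7*(-26) = -46 - 21*(-26) = -46 + 546 = 500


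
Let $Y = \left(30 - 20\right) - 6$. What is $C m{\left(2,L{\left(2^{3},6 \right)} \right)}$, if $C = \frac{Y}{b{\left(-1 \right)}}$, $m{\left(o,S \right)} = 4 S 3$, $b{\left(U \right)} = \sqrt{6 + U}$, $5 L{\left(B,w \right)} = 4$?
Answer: $\frac{192 \sqrt{5}}{25} \approx 17.173$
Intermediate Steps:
$L{\left(B,w \right)} = \frac{4}{5}$ ($L{\left(B,w \right)} = \frac{1}{5} \cdot 4 = \frac{4}{5}$)
$m{\left(o,S \right)} = 12 S$
$Y = 4$ ($Y = 10 - 6 = 4$)
$C = \frac{4 \sqrt{5}}{5}$ ($C = \frac{4}{\sqrt{6 - 1}} = \frac{4}{\sqrt{5}} = 4 \frac{\sqrt{5}}{5} = \frac{4 \sqrt{5}}{5} \approx 1.7889$)
$C m{\left(2,L{\left(2^{3},6 \right)} \right)} = \frac{4 \sqrt{5}}{5} \cdot 12 \cdot \frac{4}{5} = \frac{4 \sqrt{5}}{5} \cdot \frac{48}{5} = \frac{192 \sqrt{5}}{25}$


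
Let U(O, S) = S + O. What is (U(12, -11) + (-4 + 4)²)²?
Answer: 1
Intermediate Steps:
U(O, S) = O + S
(U(12, -11) + (-4 + 4)²)² = ((12 - 11) + (-4 + 4)²)² = (1 + 0²)² = (1 + 0)² = 1² = 1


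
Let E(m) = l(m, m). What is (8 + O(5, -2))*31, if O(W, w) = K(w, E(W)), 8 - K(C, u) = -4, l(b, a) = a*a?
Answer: 620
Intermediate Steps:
l(b, a) = a**2
E(m) = m**2
K(C, u) = 12 (K(C, u) = 8 - 1*(-4) = 8 + 4 = 12)
O(W, w) = 12
(8 + O(5, -2))*31 = (8 + 12)*31 = 20*31 = 620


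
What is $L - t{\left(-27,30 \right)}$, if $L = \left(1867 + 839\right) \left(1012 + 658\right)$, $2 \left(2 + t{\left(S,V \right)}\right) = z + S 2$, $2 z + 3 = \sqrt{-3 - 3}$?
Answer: $\frac{18076199}{4} - \frac{i \sqrt{6}}{4} \approx 4.519 \cdot 10^{6} - 0.61237 i$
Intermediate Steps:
$z = - \frac{3}{2} + \frac{i \sqrt{6}}{2}$ ($z = - \frac{3}{2} + \frac{\sqrt{-3 - 3}}{2} = - \frac{3}{2} + \frac{\sqrt{-6}}{2} = - \frac{3}{2} + \frac{i \sqrt{6}}{2} \approx -1.5 + 1.2247 i$)
$t{\left(S,V \right)} = - \frac{11}{4} + S + \frac{i \sqrt{6}}{4}$ ($t{\left(S,V \right)} = -2 + \frac{\left(- \frac{3}{2} + \frac{i \sqrt{6}}{2}\right) + S 2}{2} = -2 + \frac{\left(- \frac{3}{2} + \frac{i \sqrt{6}}{2}\right) + 2 S}{2} = -2 + \frac{- \frac{3}{2} + 2 S + \frac{i \sqrt{6}}{2}}{2} = -2 + \left(- \frac{3}{4} + S + \frac{i \sqrt{6}}{4}\right) = - \frac{11}{4} + S + \frac{i \sqrt{6}}{4}$)
$L = 4519020$ ($L = 2706 \cdot 1670 = 4519020$)
$L - t{\left(-27,30 \right)} = 4519020 - \left(- \frac{11}{4} - 27 + \frac{i \sqrt{6}}{4}\right) = 4519020 - \left(- \frac{119}{4} + \frac{i \sqrt{6}}{4}\right) = 4519020 + \left(\frac{119}{4} - \frac{i \sqrt{6}}{4}\right) = \frac{18076199}{4} - \frac{i \sqrt{6}}{4}$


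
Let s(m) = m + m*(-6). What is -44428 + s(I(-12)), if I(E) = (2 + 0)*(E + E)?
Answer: -44188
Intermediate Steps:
I(E) = 4*E (I(E) = 2*(2*E) = 4*E)
s(m) = -5*m (s(m) = m - 6*m = -5*m)
-44428 + s(I(-12)) = -44428 - 20*(-12) = -44428 - 5*(-48) = -44428 + 240 = -44188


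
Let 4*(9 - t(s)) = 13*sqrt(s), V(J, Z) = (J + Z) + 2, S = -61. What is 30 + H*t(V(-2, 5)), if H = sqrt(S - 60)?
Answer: 30 + I*(99 - 143*sqrt(5)/4) ≈ 30.0 + 19.061*I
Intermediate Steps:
V(J, Z) = 2 + J + Z
H = 11*I (H = sqrt(-61 - 60) = sqrt(-121) = 11*I ≈ 11.0*I)
t(s) = 9 - 13*sqrt(s)/4
30 + H*t(V(-2, 5)) = 30 + (11*I)*(9 - 13*sqrt(2 - 2 + 5)/4) = 30 + (11*I)*(9 - 13*sqrt(5)/4) = 30 + 11*I*(9 - 13*sqrt(5)/4)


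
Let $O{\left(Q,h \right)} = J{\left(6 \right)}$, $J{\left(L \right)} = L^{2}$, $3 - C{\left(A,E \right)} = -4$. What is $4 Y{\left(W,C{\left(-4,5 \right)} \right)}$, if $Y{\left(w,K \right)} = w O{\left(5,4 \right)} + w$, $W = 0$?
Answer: $0$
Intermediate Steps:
$C{\left(A,E \right)} = 7$ ($C{\left(A,E \right)} = 3 - -4 = 3 + 4 = 7$)
$O{\left(Q,h \right)} = 36$ ($O{\left(Q,h \right)} = 6^{2} = 36$)
$Y{\left(w,K \right)} = 37 w$ ($Y{\left(w,K \right)} = w 36 + w = 36 w + w = 37 w$)
$4 Y{\left(W,C{\left(-4,5 \right)} \right)} = 4 \cdot 37 \cdot 0 = 4 \cdot 0 = 0$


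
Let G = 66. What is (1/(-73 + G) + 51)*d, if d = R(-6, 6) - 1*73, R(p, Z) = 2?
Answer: -25276/7 ≈ -3610.9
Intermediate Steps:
d = -71 (d = 2 - 1*73 = 2 - 73 = -71)
(1/(-73 + G) + 51)*d = (1/(-73 + 66) + 51)*(-71) = (1/(-7) + 51)*(-71) = (-1/7 + 51)*(-71) = (356/7)*(-71) = -25276/7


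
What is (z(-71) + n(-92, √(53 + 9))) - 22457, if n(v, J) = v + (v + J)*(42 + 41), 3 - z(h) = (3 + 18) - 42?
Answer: -30161 + 83*√62 ≈ -29507.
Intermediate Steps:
z(h) = 24 (z(h) = 3 - ((3 + 18) - 42) = 3 - (21 - 42) = 3 - 1*(-21) = 3 + 21 = 24)
n(v, J) = 83*J + 84*v (n(v, J) = v + (J + v)*83 = v + (83*J + 83*v) = 83*J + 84*v)
(z(-71) + n(-92, √(53 + 9))) - 22457 = (24 + (83*√(53 + 9) + 84*(-92))) - 22457 = (24 + (83*√62 - 7728)) - 22457 = (24 + (-7728 + 83*√62)) - 22457 = (-7704 + 83*√62) - 22457 = -30161 + 83*√62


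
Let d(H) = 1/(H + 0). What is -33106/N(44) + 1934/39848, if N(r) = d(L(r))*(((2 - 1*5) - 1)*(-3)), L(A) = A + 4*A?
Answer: -36278214019/59772 ≈ -6.0694e+5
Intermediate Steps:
L(A) = 5*A
d(H) = 1/H
N(r) = 12/(5*r) (N(r) = (((2 - 1*5) - 1)*(-3))/((5*r)) = (1/(5*r))*(((2 - 5) - 1)*(-3)) = (1/(5*r))*((-3 - 1)*(-3)) = (1/(5*r))*(-4*(-3)) = (1/(5*r))*12 = 12/(5*r))
-33106/N(44) + 1934/39848 = -33106/((12/5)/44) + 1934/39848 = -33106/((12/5)*(1/44)) + 1934*(1/39848) = -33106/3/55 + 967/19924 = -33106*55/3 + 967/19924 = -1820830/3 + 967/19924 = -36278214019/59772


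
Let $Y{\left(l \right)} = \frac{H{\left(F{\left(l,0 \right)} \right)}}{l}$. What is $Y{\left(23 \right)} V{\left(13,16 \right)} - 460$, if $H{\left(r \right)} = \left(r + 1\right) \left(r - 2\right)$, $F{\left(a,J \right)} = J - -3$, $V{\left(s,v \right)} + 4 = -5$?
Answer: $- \frac{10616}{23} \approx -461.57$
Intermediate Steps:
$V{\left(s,v \right)} = -9$ ($V{\left(s,v \right)} = -4 - 5 = -9$)
$F{\left(a,J \right)} = 3 + J$ ($F{\left(a,J \right)} = J + 3 = 3 + J$)
$H{\left(r \right)} = \left(1 + r\right) \left(-2 + r\right)$
$Y{\left(l \right)} = \frac{4}{l}$ ($Y{\left(l \right)} = \frac{-2 + \left(3 + 0\right)^{2} - \left(3 + 0\right)}{l} = \frac{-2 + 3^{2} - 3}{l} = \frac{-2 + 9 - 3}{l} = \frac{4}{l}$)
$Y{\left(23 \right)} V{\left(13,16 \right)} - 460 = \frac{4}{23} \left(-9\right) - 460 = - \frac{36}{23} - 460 = - \frac{10616}{23}$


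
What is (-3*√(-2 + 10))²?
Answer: 72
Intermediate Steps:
(-3*√(-2 + 10))² = (-6*√2)² = 72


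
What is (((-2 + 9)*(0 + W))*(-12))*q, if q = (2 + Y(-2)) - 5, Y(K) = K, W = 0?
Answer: 0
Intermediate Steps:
q = -5 (q = (2 - 2) - 5 = 0 - 5 = -5)
(((-2 + 9)*(0 + W))*(-12))*q = (((-2 + 9)*(0 + 0))*(-12))*(-5) = ((7*0)*(-12))*(-5) = (0*(-12))*(-5) = 0*(-5) = 0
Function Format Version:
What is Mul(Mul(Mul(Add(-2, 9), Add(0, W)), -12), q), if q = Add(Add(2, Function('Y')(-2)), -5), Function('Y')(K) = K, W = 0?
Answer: 0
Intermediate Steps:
q = -5 (q = Add(Add(2, -2), -5) = Add(0, -5) = -5)
Mul(Mul(Mul(Add(-2, 9), Add(0, W)), -12), q) = Mul(Mul(Mul(Add(-2, 9), Add(0, 0)), -12), -5) = Mul(Mul(Mul(7, 0), -12), -5) = Mul(Mul(0, -12), -5) = Mul(0, -5) = 0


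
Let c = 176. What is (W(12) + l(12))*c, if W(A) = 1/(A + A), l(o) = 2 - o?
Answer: -5258/3 ≈ -1752.7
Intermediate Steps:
W(A) = 1/(2*A)
(W(12) + l(12))*c = ((½)/12 + (2 - 1*12))*176 = ((½)*(1/12) + (2 - 12))*176 = (1/24 - 10)*176 = -239/24*176 = -5258/3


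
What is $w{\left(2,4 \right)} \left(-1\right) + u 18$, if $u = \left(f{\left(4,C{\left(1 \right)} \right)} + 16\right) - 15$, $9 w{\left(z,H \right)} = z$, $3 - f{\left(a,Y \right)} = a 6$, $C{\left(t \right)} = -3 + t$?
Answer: $- \frac{3242}{9} \approx -360.22$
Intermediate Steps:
$f{\left(a,Y \right)} = 3 - 6 a$ ($f{\left(a,Y \right)} = 3 - a 6 = 3 - 6 a$)
$w{\left(z,H \right)} = \frac{z}{9}$
$u = -20$ ($u = \left(\left(3 - 24\right) + 16\right) - 15 = \left(-21 + 16\right) - 15 = -5 - 15 = -20$)
$w{\left(2,4 \right)} \left(-1\right) + u 18 = \frac{1}{9} \cdot 2 \left(-1\right) - 360 = \frac{2}{9} \left(-1\right) - 360 = - \frac{2}{9} - 360 = - \frac{3242}{9}$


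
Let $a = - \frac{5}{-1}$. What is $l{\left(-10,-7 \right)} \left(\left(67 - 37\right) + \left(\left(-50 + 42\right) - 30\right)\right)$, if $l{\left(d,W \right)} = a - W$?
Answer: $-96$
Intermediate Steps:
$a = 5$ ($a = \left(-5\right) \left(-1\right) = 5$)
$l{\left(d,W \right)} = 5 - W$
$l{\left(-10,-7 \right)} \left(\left(67 - 37\right) + \left(\left(-50 + 42\right) - 30\right)\right) = \left(5 - -7\right) \left(\left(67 - 37\right) + \left(\left(-50 + 42\right) - 30\right)\right) = \left(5 + 7\right) \left(\left(67 - 37\right) - 38\right) = 12 \left(30 - 38\right) = 12 \left(-8\right) = -96$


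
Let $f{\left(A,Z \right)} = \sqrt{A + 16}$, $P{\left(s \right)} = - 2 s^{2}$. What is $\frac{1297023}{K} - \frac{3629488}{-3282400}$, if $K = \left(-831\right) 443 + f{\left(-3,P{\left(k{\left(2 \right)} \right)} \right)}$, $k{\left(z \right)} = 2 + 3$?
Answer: $- \frac{33606102174021491}{13901159474715700} - \frac{1297023 \sqrt{13}}{135521905676} \approx -2.4175$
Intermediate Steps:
$k{\left(z \right)} = 5$
$f{\left(A,Z \right)} = \sqrt{16 + A}$
$K = -368133 + \sqrt{13}$ ($K = \left(-831\right) 443 + \sqrt{16 - 3} = -368133 + \sqrt{13} \approx -3.6813 \cdot 10^{5}$)
$\frac{1297023}{K} - \frac{3629488}{-3282400} = \frac{1297023}{-368133 + \sqrt{13}} - \frac{3629488}{-3282400} = \frac{1297023}{-368133 + \sqrt{13}} - - \frac{226843}{205150} = \frac{1297023}{-368133 + \sqrt{13}} + \frac{226843}{205150} = \frac{226843}{205150} + \frac{1297023}{-368133 + \sqrt{13}}$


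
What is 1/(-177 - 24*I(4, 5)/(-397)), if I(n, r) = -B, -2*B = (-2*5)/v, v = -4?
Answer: -397/70239 ≈ -0.0056521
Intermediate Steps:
B = -5/4 (B = -(-2*5)/(2*(-4)) = -(-5)*(-1)/4 = -1/2*5/2 = -5/4 ≈ -1.2500)
I(n, r) = 5/4 (I(n, r) = -1*(-5/4) = 5/4)
1/(-177 - 24*I(4, 5)/(-397)) = 1/(-177 - 24*5/4/(-397)) = 1/(-177 - 30*(-1/397)) = 1/(-177 + 30/397) = 1/(-70239/397) = -397/70239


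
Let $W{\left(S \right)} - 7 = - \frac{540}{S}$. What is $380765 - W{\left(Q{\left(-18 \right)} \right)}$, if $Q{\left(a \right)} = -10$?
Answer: $380704$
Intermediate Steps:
$W{\left(S \right)} = 7 - \frac{540}{S}$
$380765 - W{\left(Q{\left(-18 \right)} \right)} = 380765 - \left(7 - \frac{540}{-10}\right) = 380765 - \left(7 - -54\right) = 380765 - \left(7 + 54\right) = 380765 - 61 = 380704$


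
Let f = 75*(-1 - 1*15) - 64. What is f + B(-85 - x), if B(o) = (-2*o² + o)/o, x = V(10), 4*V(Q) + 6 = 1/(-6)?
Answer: -13153/12 ≈ -1096.1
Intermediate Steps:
V(Q) = -37/24 (V(Q) = -3/2 + (¼)/(-6) = -3/2 + (¼)*(-⅙) = -3/2 - 1/24 = -37/24)
x = -37/24 ≈ -1.5417
B(o) = (o - 2*o²)/o
f = -1264 (f = 75*(-1 - 15) - 64 = 75*(-16) - 64 = -1200 - 64 = -1264)
f + B(-85 - x) = -1264 + (1 - 2*(-85 - 1*(-37/24))) = -1264 + (1 - 2*(-85 + 37/24)) = -1264 + (1 - 2*(-2003/24)) = -1264 + (1 + 2003/12) = -1264 + 2015/12 = -13153/12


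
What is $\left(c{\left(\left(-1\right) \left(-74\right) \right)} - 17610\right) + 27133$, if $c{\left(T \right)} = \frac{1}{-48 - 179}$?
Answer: $\frac{2161720}{227} \approx 9523.0$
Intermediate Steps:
$c{\left(T \right)} = - \frac{1}{227}$ ($c{\left(T \right)} = \frac{1}{-227} = - \frac{1}{227}$)
$\left(c{\left(\left(-1\right) \left(-74\right) \right)} - 17610\right) + 27133 = \left(- \frac{1}{227} - 17610\right) + 27133 = - \frac{3997471}{227} + 27133 = \frac{2161720}{227}$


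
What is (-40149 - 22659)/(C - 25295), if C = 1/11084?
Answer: 232054624/93456593 ≈ 2.4830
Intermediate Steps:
C = 1/11084 ≈ 9.0220e-5
(-40149 - 22659)/(C - 25295) = (-40149 - 22659)/(1/11084 - 25295) = -62808/(-280369779/11084) = -62808*(-11084/280369779) = 232054624/93456593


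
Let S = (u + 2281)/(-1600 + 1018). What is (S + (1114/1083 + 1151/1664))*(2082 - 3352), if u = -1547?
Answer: -16989180525/29134144 ≈ -583.14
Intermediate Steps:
S = -367/291 (S = (-1547 + 2281)/(-1600 + 1018) = 734/(-582) = 734*(-1/582) = -367/291 ≈ -1.2612)
(S + (1114/1083 + 1151/1664))*(2082 - 3352) = (-367/291 + (1114/1083 + 1151/1664))*(2082 - 3352) = (-367/291 + (1114*(1/1083) + 1151*(1/1664)))*(-1270) = (-367/291 + (1114/1083 + 1151/1664))*(-1270) = (-367/291 + 3100229/1802112)*(-1270) = (26754615/58268288)*(-1270) = -16989180525/29134144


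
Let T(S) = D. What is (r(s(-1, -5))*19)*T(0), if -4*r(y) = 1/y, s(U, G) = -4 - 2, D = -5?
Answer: -95/24 ≈ -3.9583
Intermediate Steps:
s(U, G) = -6
r(y) = -1/(4*y)
T(S) = -5
(r(s(-1, -5))*19)*T(0) = (-1/4/(-6)*19)*(-5) = (-1/4*(-1/6)*19)*(-5) = ((1/24)*19)*(-5) = (19/24)*(-5) = -95/24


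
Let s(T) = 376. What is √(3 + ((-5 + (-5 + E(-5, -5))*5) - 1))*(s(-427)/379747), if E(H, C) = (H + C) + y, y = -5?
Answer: 376*I*√103/379747 ≈ 0.010049*I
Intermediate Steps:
E(H, C) = -5 + C + H (E(H, C) = (H + C) - 5 = (C + H) - 5 = -5 + C + H)
√(3 + ((-5 + (-5 + E(-5, -5))*5) - 1))*(s(-427)/379747) = √(3 + ((-5 + (-5 + (-5 - 5 - 5))*5) - 1))*(376/379747) = √(3 + ((-5 + (-5 - 15)*5) - 1))*(376*(1/379747)) = √(3 + ((-5 - 20*5) - 1))*(376/379747) = √(3 + ((-5 - 100) - 1))*(376/379747) = √(3 + (-105 - 1))*(376/379747) = √(3 - 106)*(376/379747) = √(-103)*(376/379747) = (I*√103)*(376/379747) = 376*I*√103/379747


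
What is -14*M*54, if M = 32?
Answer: -24192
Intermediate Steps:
-14*M*54 = -14*32*54 = -448*54 = -24192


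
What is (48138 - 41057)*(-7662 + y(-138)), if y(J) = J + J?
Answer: -56208978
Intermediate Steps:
y(J) = 2*J
(48138 - 41057)*(-7662 + y(-138)) = (48138 - 41057)*(-7662 + 2*(-138)) = 7081*(-7662 - 276) = 7081*(-7938) = -56208978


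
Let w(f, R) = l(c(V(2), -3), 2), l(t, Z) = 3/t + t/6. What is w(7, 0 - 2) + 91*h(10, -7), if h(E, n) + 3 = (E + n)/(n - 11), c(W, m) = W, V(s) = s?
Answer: -859/3 ≈ -286.33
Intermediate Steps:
h(E, n) = -3 + (E + n)/(-11 + n) (h(E, n) = -3 + (E + n)/(n - 11) = -3 + (E + n)/(-11 + n))
l(t, Z) = 3/t + t/6 (l(t, Z) = 3/t + t*(1/6) = 3/t + t/6)
w(f, R) = 11/6 (w(f, R) = 3/2 + (1/6)*2 = 3*(1/2) + 1/3 = 3/2 + 1/3 = 11/6)
w(7, 0 - 2) + 91*h(10, -7) = 11/6 + 91*((33 + 10 - 2*(-7))/(-11 - 7)) = 11/6 + 91*((33 + 10 + 14)/(-18)) = 11/6 + 91*(-1/18*57) = 11/6 + 91*(-19/6) = 11/6 - 1729/6 = -859/3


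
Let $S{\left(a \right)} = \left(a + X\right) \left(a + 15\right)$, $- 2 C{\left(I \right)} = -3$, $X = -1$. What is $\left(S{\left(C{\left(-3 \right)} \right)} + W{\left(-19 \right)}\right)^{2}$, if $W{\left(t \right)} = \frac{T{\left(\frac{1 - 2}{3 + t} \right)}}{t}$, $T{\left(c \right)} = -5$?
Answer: $\frac{418609}{5776} \approx 72.474$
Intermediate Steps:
$C{\left(I \right)} = \frac{3}{2}$ ($C{\left(I \right)} = \left(- \frac{1}{2}\right) \left(-3\right) = \frac{3}{2}$)
$W{\left(t \right)} = - \frac{5}{t}$
$S{\left(a \right)} = \left(-1 + a\right) \left(15 + a\right)$ ($S{\left(a \right)} = \left(a - 1\right) \left(a + 15\right) = \left(-1 + a\right) \left(15 + a\right)$)
$\left(S{\left(C{\left(-3 \right)} \right)} + W{\left(-19 \right)}\right)^{2} = \left(\left(-15 + \left(\frac{3}{2}\right)^{2} + 14 \cdot \frac{3}{2}\right) - \frac{5}{-19}\right)^{2} = \left(\left(-15 + \frac{9}{4} + 21\right) - - \frac{5}{19}\right)^{2} = \left(\frac{33}{4} + \frac{5}{19}\right)^{2} = \left(\frac{647}{76}\right)^{2} = \frac{418609}{5776}$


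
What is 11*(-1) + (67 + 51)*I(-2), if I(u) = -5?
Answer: -601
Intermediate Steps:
11*(-1) + (67 + 51)*I(-2) = 11*(-1) + (67 + 51)*(-5) = -11 + 118*(-5) = -11 - 590 = -601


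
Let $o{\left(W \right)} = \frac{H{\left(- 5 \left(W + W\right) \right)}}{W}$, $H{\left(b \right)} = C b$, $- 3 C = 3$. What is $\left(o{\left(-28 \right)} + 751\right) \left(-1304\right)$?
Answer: $-992344$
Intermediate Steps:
$C = -1$ ($C = \left(- \frac{1}{3}\right) 3 = -1$)
$H{\left(b \right)} = - b$
$o{\left(W \right)} = 10$ ($o{\left(W \right)} = \frac{\left(-1\right) \left(- 5 \left(W + W\right)\right)}{W} = \frac{\left(-1\right) \left(- 5 \cdot 2 W\right)}{W} = \frac{\left(-1\right) \left(- 10 W\right)}{W} = \frac{10 W}{W} = 10$)
$\left(o{\left(-28 \right)} + 751\right) \left(-1304\right) = \left(10 + 751\right) \left(-1304\right) = 761 \left(-1304\right) = -992344$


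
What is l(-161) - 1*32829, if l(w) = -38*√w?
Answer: -32829 - 38*I*√161 ≈ -32829.0 - 482.17*I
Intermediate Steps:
l(-161) - 1*32829 = -38*I*√161 - 1*32829 = -38*I*√161 - 32829 = -32829 - 38*I*√161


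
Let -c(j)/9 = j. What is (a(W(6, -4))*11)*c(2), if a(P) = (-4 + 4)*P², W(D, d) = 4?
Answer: 0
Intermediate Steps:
c(j) = -9*j
a(P) = 0 (a(P) = 0*P² = 0)
(a(W(6, -4))*11)*c(2) = (0*11)*(-9*2) = 0*(-18) = 0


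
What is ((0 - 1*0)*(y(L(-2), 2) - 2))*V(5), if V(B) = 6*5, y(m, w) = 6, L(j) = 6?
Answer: 0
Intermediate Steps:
V(B) = 30
((0 - 1*0)*(y(L(-2), 2) - 2))*V(5) = ((0 - 1*0)*(6 - 2))*30 = ((0 + 0)*4)*30 = (0*4)*30 = 0*30 = 0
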